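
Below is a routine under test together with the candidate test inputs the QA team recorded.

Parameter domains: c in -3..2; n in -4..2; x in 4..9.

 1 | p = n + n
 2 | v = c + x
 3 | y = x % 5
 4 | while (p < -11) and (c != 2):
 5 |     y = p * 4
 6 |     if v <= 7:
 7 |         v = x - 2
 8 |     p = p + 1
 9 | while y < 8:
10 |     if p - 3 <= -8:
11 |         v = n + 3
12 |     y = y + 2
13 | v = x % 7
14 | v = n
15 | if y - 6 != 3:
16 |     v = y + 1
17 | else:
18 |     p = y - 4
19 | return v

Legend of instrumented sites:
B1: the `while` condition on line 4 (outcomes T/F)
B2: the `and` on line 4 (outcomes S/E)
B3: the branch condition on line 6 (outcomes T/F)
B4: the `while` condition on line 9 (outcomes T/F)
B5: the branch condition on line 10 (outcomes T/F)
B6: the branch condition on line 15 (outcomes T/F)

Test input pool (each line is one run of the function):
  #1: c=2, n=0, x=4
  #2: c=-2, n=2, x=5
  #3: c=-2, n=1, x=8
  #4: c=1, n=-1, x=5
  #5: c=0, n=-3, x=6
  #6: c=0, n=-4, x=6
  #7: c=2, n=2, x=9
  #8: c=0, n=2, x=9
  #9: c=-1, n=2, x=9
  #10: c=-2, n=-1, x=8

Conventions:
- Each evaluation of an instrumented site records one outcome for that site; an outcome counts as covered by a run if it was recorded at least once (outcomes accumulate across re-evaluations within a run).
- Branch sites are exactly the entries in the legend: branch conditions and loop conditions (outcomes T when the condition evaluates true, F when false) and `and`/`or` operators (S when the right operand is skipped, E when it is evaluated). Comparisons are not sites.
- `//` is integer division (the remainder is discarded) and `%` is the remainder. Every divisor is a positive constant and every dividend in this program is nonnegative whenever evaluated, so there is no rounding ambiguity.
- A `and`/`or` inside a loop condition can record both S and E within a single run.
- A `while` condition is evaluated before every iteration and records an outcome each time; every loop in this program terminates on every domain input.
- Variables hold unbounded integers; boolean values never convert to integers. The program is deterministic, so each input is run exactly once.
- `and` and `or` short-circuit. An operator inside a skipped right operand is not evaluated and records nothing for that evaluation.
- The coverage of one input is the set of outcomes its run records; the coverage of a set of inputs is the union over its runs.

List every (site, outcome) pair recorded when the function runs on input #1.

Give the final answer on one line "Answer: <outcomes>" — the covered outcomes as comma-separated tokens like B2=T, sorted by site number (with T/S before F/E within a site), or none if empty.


Running input #1 (c=2, n=0, x=4), event by event:
  B2->S, B1->F, B4->T, B5->F, B4->T, B5->F, B4->F, B6->T
as a set, this run covers: B1=F, B2=S, B4=T, B4=F, B5=F, B6=T
Answer: B1=F, B2=S, B4=T, B4=F, B5=F, B6=T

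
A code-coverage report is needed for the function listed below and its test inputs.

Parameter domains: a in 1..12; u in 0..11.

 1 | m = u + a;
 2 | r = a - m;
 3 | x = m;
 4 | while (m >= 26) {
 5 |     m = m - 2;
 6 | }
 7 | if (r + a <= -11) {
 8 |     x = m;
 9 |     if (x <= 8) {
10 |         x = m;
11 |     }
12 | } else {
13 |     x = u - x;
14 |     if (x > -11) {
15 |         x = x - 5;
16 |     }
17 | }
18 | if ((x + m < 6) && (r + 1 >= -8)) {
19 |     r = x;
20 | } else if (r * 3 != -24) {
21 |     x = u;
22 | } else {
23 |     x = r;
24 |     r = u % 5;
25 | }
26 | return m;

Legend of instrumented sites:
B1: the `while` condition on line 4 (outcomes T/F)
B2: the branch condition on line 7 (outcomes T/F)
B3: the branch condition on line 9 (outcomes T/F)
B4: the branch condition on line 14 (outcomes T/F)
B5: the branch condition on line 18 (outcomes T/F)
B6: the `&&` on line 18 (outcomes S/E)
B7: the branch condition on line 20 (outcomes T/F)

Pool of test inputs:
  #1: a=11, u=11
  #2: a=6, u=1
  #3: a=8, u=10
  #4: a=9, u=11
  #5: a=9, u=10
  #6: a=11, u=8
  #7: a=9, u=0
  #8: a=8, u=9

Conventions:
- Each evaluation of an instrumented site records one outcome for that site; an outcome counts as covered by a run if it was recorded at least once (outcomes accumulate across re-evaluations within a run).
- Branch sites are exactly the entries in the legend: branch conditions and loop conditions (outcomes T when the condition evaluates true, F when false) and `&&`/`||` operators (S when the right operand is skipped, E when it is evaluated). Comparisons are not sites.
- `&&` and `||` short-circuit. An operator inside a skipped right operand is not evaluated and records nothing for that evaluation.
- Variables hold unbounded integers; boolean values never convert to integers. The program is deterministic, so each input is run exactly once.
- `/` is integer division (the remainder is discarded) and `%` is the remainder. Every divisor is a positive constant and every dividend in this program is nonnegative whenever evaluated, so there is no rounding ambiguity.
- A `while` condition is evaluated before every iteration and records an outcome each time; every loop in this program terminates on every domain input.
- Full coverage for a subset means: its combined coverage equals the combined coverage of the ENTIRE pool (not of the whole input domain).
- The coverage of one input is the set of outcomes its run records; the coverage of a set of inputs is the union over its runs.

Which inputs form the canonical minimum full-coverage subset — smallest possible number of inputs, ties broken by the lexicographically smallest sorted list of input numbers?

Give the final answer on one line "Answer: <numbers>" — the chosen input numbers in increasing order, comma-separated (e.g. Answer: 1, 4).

input #1, a=11, u=11: events B1->F, B2->F, B4->F, B6->S, B5->F, B7->T; outcomes B1=F, B2=F, B4=F, B5=F, B6=S, B7=T
input #2, a=6, u=1: events B1->F, B2->F, B4->T, B6->E, B5->T; outcomes B1=F, B2=F, B4=T, B5=T, B6=E
input #3, a=8, u=10: events B1->F, B2->F, B4->T, B6->E, B5->F, B7->T; outcomes B1=F, B2=F, B4=T, B5=F, B6=E, B7=T
input #4, a=9, u=11: events B1->F, B2->F, B4->T, B6->S, B5->F, B7->T; outcomes B1=F, B2=F, B4=T, B5=F, B6=S, B7=T
input #5, a=9, u=10: events B1->F, B2->F, B4->T, B6->E, B5->F, B7->T; outcomes B1=F, B2=F, B4=T, B5=F, B6=E, B7=T
input #6, a=11, u=8: events B1->F, B2->F, B4->F, B6->S, B5->F, B7->F; outcomes B1=F, B2=F, B4=F, B5=F, B6=S, B7=F
input #7, a=9, u=0: events B1->F, B2->F, B4->T, B6->E, B5->T; outcomes B1=F, B2=F, B4=T, B5=T, B6=E
input #8, a=8, u=9: events B1->F, B2->F, B4->T, B6->E, B5->T; outcomes B1=F, B2=F, B4=T, B5=T, B6=E
the full pool covers 10 outcomes: B1=F, B2=F, B4=T, B4=F, B5=T, B5=F, B6=S, B6=E, B7=T, B7=F
checked all size-1 subsets: none covers 10 outcomes (max 6/10)
checked all size-2 subsets: none covers 10 outcomes (max 9/10)
inputs {1, 2, 6} (size 3) cover everything; no size-3 subset with a lexicographically smaller index list covers all 10

Answer: 1, 2, 6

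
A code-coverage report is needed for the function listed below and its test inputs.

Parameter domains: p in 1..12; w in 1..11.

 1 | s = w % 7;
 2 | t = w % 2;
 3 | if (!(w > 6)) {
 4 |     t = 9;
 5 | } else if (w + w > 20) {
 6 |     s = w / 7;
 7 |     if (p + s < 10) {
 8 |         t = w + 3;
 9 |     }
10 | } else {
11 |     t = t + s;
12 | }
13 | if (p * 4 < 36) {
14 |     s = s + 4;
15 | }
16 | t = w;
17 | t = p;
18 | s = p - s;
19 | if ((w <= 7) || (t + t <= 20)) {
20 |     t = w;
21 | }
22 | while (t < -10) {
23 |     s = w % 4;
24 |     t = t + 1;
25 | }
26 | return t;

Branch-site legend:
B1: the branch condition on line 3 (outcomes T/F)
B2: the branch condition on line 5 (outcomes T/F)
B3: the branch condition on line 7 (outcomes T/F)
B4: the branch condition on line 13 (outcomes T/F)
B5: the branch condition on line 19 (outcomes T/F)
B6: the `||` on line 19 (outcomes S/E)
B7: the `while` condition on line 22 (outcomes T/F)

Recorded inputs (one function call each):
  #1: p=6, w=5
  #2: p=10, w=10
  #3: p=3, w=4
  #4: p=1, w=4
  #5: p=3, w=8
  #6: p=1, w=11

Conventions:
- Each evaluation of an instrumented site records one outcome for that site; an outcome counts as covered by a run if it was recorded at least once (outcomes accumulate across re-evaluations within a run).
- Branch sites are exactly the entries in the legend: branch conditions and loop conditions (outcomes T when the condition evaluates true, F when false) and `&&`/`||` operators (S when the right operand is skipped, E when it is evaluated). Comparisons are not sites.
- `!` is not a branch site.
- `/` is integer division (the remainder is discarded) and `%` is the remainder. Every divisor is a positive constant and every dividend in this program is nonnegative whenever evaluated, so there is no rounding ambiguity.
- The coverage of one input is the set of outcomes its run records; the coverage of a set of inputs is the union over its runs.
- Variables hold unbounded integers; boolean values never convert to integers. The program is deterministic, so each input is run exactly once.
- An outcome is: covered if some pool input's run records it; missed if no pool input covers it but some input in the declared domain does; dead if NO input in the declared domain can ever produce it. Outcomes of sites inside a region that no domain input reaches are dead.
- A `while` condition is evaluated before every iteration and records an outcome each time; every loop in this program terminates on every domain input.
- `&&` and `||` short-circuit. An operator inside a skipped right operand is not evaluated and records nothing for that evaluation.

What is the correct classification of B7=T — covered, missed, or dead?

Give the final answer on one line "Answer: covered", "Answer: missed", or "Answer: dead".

no pool input records B7=T
checking all 132 inputs in the declared domain: B7=T is never recorded -> dead

Answer: dead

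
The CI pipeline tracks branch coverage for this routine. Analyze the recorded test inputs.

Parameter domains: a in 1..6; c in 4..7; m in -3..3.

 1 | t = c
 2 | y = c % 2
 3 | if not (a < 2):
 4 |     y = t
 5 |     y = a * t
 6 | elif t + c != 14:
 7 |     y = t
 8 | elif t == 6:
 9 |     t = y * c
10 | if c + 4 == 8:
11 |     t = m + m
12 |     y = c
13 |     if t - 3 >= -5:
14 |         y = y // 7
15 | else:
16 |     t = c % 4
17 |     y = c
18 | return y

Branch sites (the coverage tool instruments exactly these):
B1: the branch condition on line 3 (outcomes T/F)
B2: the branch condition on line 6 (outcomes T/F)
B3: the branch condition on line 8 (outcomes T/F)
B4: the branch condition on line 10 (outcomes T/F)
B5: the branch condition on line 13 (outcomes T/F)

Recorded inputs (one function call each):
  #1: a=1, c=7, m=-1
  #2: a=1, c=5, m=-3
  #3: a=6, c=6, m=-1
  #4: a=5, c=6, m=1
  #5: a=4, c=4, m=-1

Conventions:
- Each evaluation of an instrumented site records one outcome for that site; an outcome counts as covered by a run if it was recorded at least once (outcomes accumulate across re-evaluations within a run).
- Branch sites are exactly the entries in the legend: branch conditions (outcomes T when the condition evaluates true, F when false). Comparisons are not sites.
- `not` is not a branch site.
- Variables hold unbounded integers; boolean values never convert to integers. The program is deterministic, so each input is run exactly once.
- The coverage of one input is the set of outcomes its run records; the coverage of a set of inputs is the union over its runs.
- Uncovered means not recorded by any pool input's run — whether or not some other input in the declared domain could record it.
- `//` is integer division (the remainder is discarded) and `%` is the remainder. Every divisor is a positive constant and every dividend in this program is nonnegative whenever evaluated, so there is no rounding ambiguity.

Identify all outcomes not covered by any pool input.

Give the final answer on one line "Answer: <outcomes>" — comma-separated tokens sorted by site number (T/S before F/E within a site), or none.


input #1, a=1, c=7, m=-1: events B1->F, B2->F, B3->F, B4->F; outcomes B1=F, B2=F, B3=F, B4=F
input #2, a=1, c=5, m=-3: events B1->F, B2->T, B4->F; outcomes B1=F, B2=T, B4=F
input #3, a=6, c=6, m=-1: events B1->T, B4->F; outcomes B1=T, B4=F
input #4, a=5, c=6, m=1: events B1->T, B4->F; outcomes B1=T, B4=F
input #5, a=4, c=4, m=-1: events B1->T, B4->T, B5->T; outcomes B1=T, B4=T, B5=T
union over the pool: B1=T, B1=F, B2=T, B2=F, B3=F, B4=T, B4=F, B5=T
uncovered (2 of 10): B3=T, B5=F
Answer: B3=T, B5=F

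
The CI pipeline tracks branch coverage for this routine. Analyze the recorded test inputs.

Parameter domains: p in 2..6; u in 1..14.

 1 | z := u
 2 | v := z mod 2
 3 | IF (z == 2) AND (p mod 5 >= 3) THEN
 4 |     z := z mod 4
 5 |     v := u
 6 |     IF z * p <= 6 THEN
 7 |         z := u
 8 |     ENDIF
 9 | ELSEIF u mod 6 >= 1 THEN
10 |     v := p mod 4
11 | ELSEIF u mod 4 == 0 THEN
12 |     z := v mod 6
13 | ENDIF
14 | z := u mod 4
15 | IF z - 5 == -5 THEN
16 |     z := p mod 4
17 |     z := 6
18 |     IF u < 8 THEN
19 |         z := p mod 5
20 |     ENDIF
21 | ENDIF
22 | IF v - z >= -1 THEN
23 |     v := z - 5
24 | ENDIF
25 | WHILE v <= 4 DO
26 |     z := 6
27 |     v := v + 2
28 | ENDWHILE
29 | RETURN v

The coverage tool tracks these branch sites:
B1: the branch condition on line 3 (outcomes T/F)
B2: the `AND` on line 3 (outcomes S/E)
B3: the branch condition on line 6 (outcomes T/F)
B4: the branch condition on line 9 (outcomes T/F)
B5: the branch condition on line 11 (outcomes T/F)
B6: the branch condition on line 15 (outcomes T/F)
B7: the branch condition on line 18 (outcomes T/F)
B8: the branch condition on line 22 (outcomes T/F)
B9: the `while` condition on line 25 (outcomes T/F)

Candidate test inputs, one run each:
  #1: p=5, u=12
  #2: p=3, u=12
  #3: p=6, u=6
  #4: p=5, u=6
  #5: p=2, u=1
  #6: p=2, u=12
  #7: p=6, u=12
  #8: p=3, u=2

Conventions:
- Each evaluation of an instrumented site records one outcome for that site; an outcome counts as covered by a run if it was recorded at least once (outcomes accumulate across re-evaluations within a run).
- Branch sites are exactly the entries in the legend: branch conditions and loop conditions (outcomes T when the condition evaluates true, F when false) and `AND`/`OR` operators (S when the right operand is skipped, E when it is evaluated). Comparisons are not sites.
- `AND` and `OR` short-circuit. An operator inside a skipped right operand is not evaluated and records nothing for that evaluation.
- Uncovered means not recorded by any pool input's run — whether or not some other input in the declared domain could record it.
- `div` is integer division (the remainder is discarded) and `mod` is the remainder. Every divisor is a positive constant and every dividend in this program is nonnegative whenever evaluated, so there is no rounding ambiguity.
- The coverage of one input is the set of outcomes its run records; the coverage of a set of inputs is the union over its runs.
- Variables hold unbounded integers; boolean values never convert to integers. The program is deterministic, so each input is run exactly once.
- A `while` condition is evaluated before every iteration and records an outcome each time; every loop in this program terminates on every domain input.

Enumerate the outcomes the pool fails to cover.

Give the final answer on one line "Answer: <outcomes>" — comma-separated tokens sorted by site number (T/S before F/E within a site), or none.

#1 (p=5, u=12) -> B2->S, B1->F, B4->F, B5->T, B6->T, B7->F, B8->F, B9->T, B9->T, B9->T, B9->F; covered: B1=F, B2=S, B4=F, B5=T, B6=T, B7=F, B8=F, B9=T, B9=F
#2 (p=3, u=12) -> B2->S, B1->F, B4->F, B5->T, B6->T, B7->F, B8->F, B9->T, B9->T, B9->T, B9->F; covered: B1=F, B2=S, B4=F, B5=T, B6=T, B7=F, B8=F, B9=T, B9=F
#3 (p=6, u=6) -> B2->S, B1->F, B4->F, B5->F, B6->F, B8->F, B9->T, B9->T, B9->T, B9->F; covered: B1=F, B2=S, B4=F, B5=F, B6=F, B8=F, B9=T, B9=F
#4 (p=5, u=6) -> B2->S, B1->F, B4->F, B5->F, B6->F, B8->F, B9->T, B9->T, B9->T, B9->F; covered: B1=F, B2=S, B4=F, B5=F, B6=F, B8=F, B9=T, B9=F
#5 (p=2, u=1) -> B2->S, B1->F, B4->T, B6->F, B8->T, B9->T, B9->T, B9->T, B9->T, B9->T, B9->F; covered: B1=F, B2=S, B4=T, B6=F, B8=T, B9=T, B9=F
#6 (p=2, u=12) -> B2->S, B1->F, B4->F, B5->T, B6->T, B7->F, B8->F, B9->T, B9->T, B9->T, B9->F; covered: B1=F, B2=S, B4=F, B5=T, B6=T, B7=F, B8=F, B9=T, B9=F
#7 (p=6, u=12) -> B2->S, B1->F, B4->F, B5->T, B6->T, B7->F, B8->F, B9->T, B9->T, B9->T, B9->F; covered: B1=F, B2=S, B4=F, B5=T, B6=T, B7=F, B8=F, B9=T, B9=F
#8 (p=3, u=2) -> B2->E, B1->T, B3->T, B6->F, B8->T, B9->T, B9->T, B9->T, B9->T, B9->F; covered: B1=T, B2=E, B3=T, B6=F, B8=T, B9=T, B9=F
union over the pool: B1=T, B1=F, B2=S, B2=E, B3=T, B4=T, B4=F, B5=T, B5=F, B6=T, B6=F, B7=F, B8=T, B8=F, B9=T, B9=F
uncovered (2 of 18): B3=F, B7=T

Answer: B3=F, B7=T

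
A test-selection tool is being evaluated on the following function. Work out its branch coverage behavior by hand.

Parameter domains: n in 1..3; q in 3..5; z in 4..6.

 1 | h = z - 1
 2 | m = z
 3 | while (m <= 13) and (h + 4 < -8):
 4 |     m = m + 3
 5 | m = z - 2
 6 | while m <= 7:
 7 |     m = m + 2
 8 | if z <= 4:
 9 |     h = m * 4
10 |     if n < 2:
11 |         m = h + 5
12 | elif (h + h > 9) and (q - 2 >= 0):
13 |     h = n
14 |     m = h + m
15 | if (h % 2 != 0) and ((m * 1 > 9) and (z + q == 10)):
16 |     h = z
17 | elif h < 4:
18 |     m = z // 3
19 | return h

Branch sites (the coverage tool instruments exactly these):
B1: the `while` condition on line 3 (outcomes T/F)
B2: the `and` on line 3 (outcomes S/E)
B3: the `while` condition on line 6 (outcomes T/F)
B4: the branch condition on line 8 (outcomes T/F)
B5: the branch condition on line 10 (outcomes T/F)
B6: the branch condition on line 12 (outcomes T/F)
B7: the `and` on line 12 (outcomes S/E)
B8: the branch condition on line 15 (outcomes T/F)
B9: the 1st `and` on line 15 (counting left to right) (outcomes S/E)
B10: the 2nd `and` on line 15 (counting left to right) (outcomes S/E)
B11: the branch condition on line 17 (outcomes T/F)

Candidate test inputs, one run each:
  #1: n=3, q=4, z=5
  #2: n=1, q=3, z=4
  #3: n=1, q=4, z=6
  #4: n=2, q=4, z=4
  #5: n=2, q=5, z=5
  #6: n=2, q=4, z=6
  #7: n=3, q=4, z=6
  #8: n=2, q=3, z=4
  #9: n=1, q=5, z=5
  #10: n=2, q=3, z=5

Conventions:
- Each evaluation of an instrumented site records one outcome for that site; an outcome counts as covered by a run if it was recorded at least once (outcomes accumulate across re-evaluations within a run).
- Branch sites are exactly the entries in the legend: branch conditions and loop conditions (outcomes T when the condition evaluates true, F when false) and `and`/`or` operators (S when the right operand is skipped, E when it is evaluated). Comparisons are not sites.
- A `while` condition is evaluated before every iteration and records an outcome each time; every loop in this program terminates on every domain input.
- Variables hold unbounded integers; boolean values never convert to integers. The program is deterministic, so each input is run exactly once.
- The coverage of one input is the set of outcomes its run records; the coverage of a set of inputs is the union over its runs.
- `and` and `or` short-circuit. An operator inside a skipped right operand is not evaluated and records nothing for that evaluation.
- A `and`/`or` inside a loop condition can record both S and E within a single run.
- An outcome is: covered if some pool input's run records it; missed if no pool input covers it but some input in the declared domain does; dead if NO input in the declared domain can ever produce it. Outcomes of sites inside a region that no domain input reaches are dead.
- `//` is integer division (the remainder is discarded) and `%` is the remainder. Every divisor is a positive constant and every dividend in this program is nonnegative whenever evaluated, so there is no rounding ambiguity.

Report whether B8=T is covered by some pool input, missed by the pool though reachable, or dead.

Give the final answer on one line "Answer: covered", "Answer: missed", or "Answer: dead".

B8=T is recorded by pool input(s) 7 -> covered

Answer: covered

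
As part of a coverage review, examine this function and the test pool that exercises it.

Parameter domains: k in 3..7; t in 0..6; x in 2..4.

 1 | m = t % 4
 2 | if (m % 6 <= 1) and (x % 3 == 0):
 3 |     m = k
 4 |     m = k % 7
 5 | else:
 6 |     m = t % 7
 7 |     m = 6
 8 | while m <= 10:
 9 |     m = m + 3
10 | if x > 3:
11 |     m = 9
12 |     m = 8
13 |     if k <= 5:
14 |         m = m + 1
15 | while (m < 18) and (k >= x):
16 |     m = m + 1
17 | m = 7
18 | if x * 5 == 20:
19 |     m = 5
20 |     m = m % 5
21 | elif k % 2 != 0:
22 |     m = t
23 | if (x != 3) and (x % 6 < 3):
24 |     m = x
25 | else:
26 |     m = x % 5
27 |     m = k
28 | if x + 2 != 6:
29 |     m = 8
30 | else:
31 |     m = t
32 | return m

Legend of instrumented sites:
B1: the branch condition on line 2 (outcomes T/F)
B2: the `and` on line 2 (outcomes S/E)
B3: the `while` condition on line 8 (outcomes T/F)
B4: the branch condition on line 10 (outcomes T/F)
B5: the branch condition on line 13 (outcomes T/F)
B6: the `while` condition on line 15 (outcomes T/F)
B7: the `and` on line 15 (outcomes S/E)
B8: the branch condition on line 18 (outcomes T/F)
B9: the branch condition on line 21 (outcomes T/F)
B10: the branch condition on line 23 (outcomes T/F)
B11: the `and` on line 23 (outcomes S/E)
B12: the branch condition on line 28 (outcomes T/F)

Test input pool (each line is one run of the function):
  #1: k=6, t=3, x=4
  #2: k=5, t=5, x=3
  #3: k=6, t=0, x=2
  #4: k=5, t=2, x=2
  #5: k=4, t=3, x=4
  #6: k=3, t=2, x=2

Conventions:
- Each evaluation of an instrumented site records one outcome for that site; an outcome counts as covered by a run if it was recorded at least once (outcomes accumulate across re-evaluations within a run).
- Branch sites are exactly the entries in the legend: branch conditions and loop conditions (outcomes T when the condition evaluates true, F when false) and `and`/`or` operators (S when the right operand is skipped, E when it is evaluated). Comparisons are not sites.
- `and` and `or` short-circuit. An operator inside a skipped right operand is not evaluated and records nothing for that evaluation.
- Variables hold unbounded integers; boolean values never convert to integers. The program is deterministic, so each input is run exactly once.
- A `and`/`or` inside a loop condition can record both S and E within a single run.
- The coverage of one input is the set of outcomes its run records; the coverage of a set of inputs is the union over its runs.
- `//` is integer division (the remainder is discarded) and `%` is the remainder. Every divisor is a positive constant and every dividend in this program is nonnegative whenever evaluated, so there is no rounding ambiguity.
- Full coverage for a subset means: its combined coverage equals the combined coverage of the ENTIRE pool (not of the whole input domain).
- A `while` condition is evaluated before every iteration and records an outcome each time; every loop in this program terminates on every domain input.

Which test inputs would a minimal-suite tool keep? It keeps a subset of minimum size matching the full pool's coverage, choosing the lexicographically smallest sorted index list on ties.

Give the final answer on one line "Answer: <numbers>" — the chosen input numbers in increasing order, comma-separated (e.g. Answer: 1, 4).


run #1 (k=6, t=3, x=4) runs B2->S, B1->F, B3->T, B3->T, B3->F, B4->T, B5->F, B7->E, B6->T, B7->E, B6->T, B7->E, B6->T, B7->E, ...; records B1=F, B2=S, B3=T, B3=F, B4=T, B5=F, B6=T, B6=F, B7=S, B7=E, B8=T, B10=F, B11=E, B12=F
run #2 (k=5, t=5, x=3) runs B2->E, B1->T, B3->T, B3->T, B3->F, B4->F, B7->E, B6->T, B7->E, B6->T, B7->E, B6->T, B7->E, B6->T, ...; records B1=T, B2=E, B3=T, B3=F, B4=F, B6=T, B6=F, B7=S, B7=E, B8=F, B9=T, B10=F, B11=S, B12=T
run #3 (k=6, t=0, x=2) runs B2->E, B1->F, B3->T, B3->T, B3->F, B4->F, B7->E, B6->T, B7->E, B6->T, B7->E, B6->T, B7->E, B6->T, ...; records B1=F, B2=E, B3=T, B3=F, B4=F, B6=T, B6=F, B7=S, B7=E, B8=F, B9=F, B10=T, B11=E, B12=T
run #4 (k=5, t=2, x=2) runs B2->S, B1->F, B3->T, B3->T, B3->F, B4->F, B7->E, B6->T, B7->E, B6->T, B7->E, B6->T, B7->E, B6->T, ...; records B1=F, B2=S, B3=T, B3=F, B4=F, B6=T, B6=F, B7=S, B7=E, B8=F, B9=T, B10=T, B11=E, B12=T
run #5 (k=4, t=3, x=4) runs B2->S, B1->F, B3->T, B3->T, B3->F, B4->T, B5->T, B7->E, B6->T, B7->E, B6->T, B7->E, B6->T, B7->E, ...; records B1=F, B2=S, B3=T, B3=F, B4=T, B5=T, B6=T, B6=F, B7=S, B7=E, B8=T, B10=F, B11=E, B12=F
run #6 (k=3, t=2, x=2) runs B2->S, B1->F, B3->T, B3->T, B3->F, B4->F, B7->E, B6->T, B7->E, B6->T, B7->E, B6->T, B7->E, B6->T, ...; records B1=F, B2=S, B3=T, B3=F, B4=F, B6=T, B6=F, B7=S, B7=E, B8=F, B9=T, B10=T, B11=E, B12=T
together the pool reaches 24 outcomes: B1=T, B1=F, B2=S, B2=E, B3=T, B3=F, B4=T, B4=F, B5=T, B5=F, B6=T, B6=F, B7=S, B7=E, B8=T, B8=F, B9=T, B9=F, B10=T, B10=F, B11=S, B11=E, B12=T, B12=F
every size-1 subset falls short of the 24 outcomes (best: 14/24)
every size-2 subset falls short of the 24 outcomes (best: 21/24)
every size-3 subset falls short of the 24 outcomes (best: 23/24)
size 4: inputs {1, 2, 3, 5} cover all 24 outcomes, and no lexicographically smaller subset of this size does
Answer: 1, 2, 3, 5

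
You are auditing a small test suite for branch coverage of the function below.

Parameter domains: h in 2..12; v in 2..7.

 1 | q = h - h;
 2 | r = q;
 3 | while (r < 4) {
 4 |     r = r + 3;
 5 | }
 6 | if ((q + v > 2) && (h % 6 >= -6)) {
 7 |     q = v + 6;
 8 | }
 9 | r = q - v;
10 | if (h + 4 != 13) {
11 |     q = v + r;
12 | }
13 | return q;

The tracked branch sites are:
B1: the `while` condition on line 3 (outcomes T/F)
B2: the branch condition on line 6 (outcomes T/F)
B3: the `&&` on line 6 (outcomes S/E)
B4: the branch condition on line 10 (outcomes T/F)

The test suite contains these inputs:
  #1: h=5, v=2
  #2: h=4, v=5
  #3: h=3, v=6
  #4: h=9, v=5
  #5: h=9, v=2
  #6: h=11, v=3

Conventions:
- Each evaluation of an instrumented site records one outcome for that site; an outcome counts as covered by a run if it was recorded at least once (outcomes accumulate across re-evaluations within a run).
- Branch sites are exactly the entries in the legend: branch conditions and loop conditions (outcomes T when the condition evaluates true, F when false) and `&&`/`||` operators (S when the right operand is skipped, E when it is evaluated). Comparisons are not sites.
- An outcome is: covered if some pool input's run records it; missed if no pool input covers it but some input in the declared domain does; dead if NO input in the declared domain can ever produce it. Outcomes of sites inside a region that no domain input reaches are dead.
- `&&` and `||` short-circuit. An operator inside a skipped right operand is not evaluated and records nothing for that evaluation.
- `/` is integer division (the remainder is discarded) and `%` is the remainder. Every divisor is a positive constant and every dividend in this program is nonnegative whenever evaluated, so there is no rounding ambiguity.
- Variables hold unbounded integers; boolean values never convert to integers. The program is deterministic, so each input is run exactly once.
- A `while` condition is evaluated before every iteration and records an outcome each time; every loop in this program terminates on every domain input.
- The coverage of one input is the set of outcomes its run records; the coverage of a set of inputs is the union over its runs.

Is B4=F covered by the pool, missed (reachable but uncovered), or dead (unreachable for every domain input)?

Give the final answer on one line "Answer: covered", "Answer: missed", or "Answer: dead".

B4=F is recorded by pool input(s) 4, 5 -> covered

Answer: covered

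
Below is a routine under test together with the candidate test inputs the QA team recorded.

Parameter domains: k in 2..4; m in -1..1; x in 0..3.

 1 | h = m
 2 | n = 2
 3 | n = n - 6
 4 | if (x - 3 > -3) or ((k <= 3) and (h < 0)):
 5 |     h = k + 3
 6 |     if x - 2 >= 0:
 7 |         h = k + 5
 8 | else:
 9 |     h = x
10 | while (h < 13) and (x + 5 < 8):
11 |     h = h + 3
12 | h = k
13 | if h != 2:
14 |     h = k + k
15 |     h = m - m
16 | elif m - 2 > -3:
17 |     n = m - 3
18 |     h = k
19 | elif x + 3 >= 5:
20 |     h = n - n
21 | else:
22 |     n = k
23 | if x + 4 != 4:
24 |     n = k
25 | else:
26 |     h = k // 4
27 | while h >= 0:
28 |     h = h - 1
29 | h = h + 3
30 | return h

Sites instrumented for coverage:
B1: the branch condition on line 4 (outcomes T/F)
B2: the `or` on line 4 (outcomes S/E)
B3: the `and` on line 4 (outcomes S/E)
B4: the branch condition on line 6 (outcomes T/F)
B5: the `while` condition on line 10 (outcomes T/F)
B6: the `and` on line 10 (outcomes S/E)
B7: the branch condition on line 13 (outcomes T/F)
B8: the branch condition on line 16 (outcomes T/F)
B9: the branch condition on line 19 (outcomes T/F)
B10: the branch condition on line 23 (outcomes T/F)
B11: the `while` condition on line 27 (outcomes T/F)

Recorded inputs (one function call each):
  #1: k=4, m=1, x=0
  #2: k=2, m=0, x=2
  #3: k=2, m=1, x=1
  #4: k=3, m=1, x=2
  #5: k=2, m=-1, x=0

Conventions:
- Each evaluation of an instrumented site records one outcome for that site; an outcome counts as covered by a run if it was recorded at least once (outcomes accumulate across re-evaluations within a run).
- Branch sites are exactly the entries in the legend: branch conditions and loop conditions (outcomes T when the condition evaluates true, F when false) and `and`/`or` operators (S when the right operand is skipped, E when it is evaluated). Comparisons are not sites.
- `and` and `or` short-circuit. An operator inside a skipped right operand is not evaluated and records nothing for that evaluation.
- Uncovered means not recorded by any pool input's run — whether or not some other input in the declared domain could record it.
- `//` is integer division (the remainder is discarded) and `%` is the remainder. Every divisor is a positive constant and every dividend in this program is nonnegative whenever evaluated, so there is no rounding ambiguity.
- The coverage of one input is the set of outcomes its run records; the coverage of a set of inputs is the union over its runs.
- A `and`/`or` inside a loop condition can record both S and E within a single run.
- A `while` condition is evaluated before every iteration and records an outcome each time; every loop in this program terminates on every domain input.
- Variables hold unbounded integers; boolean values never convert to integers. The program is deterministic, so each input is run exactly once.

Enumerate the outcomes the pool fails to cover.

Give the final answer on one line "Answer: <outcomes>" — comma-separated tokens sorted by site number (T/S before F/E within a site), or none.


input #1, k=4, m=1, x=0: outcomes B1=F, B2=E, B3=S, B5=T, B5=F, B6=S, B6=E, B7=T, B10=F, B11=T, B11=F
input #2, k=2, m=0, x=2: outcomes B1=T, B2=S, B4=T, B5=T, B5=F, B6=S, B6=E, B7=F, B8=T, B10=T, B11=T, B11=F
input #3, k=2, m=1, x=1: outcomes B1=T, B2=S, B4=F, B5=T, B5=F, B6=S, B6=E, B7=F, B8=T, B10=T, B11=T, B11=F
input #4, k=3, m=1, x=2: outcomes B1=T, B2=S, B4=T, B5=T, B5=F, B6=S, B6=E, B7=T, B10=T, B11=T, B11=F
input #5, k=2, m=-1, x=0: outcomes B1=T, B2=E, B3=E, B4=F, B5=T, B5=F, B6=S, B6=E, B7=F, B8=F, B9=F, B10=F, B11=T, B11=F
union over the pool: B1=T, B1=F, B2=S, B2=E, B3=S, B3=E, B4=T, B4=F, B5=T, B5=F, B6=S, B6=E, B7=T, B7=F, B8=T, B8=F, B9=F, B10=T, B10=F, B11=T, B11=F
uncovered (1 of 22): B9=T
Answer: B9=T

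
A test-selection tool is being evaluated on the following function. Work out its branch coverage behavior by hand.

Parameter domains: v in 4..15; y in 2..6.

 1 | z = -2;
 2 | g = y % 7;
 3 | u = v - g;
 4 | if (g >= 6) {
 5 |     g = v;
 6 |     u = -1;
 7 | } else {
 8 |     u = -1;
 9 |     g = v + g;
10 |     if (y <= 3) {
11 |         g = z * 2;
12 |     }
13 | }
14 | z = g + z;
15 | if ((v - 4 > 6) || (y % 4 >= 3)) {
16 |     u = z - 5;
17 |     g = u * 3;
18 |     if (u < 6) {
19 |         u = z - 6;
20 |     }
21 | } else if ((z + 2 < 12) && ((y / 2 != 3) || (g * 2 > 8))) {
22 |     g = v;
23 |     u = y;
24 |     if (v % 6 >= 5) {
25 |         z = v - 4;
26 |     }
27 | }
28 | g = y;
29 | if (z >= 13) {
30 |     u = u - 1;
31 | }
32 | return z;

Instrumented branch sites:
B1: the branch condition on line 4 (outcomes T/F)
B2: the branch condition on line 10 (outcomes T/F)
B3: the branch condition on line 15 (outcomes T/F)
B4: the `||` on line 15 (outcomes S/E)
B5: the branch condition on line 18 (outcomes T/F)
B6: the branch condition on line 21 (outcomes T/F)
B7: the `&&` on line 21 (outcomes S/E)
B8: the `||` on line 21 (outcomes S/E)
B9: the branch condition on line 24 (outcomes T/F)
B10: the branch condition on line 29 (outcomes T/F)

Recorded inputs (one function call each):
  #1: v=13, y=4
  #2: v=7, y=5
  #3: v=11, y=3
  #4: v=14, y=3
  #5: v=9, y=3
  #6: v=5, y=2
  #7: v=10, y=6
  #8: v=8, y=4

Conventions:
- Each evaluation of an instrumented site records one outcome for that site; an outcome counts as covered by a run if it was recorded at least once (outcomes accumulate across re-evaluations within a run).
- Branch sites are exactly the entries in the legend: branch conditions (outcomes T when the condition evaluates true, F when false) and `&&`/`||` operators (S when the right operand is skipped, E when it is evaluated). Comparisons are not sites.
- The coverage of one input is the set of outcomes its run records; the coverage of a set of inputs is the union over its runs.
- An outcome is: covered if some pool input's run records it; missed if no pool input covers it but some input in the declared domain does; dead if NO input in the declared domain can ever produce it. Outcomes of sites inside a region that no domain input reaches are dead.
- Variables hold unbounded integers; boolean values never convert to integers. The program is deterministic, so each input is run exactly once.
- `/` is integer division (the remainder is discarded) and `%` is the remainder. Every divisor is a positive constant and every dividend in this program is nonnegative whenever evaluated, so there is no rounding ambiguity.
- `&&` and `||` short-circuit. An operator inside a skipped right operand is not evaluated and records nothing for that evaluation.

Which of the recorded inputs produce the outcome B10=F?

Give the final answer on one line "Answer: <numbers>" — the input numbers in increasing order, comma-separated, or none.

input #1 (v=13, y=4): does not produce B10=F
input #2 (v=7, y=5): produces B10=F
input #3 (v=11, y=3): produces B10=F
input #4 (v=14, y=3): produces B10=F
input #5 (v=9, y=3): produces B10=F
input #6 (v=5, y=2): produces B10=F
input #7 (v=10, y=6): produces B10=F
input #8 (v=8, y=4): produces B10=F

Answer: 2, 3, 4, 5, 6, 7, 8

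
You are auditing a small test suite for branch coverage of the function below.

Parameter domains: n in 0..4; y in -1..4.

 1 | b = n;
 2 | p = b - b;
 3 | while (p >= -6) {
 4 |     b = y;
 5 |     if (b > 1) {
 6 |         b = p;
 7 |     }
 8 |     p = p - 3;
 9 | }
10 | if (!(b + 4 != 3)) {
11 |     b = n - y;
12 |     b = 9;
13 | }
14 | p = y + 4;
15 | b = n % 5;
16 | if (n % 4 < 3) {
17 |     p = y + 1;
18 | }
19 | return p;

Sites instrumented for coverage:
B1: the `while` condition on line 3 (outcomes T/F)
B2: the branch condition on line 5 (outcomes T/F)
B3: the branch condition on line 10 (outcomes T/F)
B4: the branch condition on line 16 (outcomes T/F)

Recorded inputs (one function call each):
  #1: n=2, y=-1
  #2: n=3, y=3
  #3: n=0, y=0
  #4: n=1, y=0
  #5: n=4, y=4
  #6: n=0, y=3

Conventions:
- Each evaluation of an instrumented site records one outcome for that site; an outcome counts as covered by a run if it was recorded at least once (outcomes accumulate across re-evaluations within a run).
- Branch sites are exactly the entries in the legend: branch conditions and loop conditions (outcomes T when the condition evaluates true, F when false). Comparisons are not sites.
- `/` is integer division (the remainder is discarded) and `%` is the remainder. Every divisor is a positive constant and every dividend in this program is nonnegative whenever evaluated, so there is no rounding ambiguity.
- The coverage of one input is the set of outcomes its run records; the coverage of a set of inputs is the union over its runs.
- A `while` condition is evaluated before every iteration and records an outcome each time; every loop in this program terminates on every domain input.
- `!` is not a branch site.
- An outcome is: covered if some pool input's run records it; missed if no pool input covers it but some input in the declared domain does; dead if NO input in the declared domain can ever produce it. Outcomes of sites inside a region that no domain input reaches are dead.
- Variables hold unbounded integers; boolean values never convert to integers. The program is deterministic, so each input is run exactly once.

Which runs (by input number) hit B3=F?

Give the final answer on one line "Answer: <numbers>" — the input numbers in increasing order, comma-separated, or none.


input #1 (n=2, y=-1): misses B3=F
input #2 (n=3, y=3): covers B3=F
input #3 (n=0, y=0): covers B3=F
input #4 (n=1, y=0): covers B3=F
input #5 (n=4, y=4): covers B3=F
input #6 (n=0, y=3): covers B3=F
Answer: 2, 3, 4, 5, 6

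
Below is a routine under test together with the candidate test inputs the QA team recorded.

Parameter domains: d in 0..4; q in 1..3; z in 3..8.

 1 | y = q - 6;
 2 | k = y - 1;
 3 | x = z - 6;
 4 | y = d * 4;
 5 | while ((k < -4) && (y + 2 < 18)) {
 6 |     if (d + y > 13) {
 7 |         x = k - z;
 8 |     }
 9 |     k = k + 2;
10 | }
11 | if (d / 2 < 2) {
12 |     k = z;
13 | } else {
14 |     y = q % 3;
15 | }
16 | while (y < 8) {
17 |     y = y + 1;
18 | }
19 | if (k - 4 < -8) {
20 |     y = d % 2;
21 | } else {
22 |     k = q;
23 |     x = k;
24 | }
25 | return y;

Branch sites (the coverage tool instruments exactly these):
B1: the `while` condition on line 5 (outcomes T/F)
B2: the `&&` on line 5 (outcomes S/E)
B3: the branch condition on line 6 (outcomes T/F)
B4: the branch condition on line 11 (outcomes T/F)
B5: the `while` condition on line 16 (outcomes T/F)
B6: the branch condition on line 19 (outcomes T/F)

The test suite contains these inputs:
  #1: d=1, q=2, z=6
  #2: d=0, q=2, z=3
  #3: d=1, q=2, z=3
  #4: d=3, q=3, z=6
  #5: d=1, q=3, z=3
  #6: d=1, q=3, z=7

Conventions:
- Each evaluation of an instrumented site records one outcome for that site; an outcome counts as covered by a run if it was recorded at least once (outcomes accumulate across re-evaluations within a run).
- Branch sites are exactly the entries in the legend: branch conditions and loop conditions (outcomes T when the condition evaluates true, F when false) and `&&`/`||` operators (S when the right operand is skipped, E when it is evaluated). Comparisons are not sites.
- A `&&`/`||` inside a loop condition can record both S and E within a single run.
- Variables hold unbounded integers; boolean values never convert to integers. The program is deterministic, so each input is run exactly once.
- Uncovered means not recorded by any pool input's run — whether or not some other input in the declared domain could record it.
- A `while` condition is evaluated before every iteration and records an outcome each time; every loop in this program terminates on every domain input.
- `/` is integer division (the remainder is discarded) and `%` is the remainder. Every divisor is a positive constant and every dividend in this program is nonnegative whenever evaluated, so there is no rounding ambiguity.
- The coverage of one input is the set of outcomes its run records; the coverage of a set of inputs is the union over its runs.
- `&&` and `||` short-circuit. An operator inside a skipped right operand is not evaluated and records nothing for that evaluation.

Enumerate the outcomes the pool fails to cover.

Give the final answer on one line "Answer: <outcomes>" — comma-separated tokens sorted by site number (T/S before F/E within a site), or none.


test 1 (d=1, q=2, z=6) fires B2->E, B1->T, B3->F, B2->S, B1->F, B4->T, B5->T, B5->T, B5->T, B5->T, B5->F, B6->F; hits B1=T, B1=F, B2=S, B2=E, B3=F, B4=T, B5=T, B5=F, B6=F
test 2 (d=0, q=2, z=3) fires B2->E, B1->T, B3->F, B2->S, B1->F, B4->T, B5->T, B5->T, B5->T, B5->T, B5->T, B5->T, B5->T, B5->T, ...; hits B1=T, B1=F, B2=S, B2=E, B3=F, B4=T, B5=T, B5=F, B6=F
test 3 (d=1, q=2, z=3) fires B2->E, B1->T, B3->F, B2->S, B1->F, B4->T, B5->T, B5->T, B5->T, B5->T, B5->F, B6->F; hits B1=T, B1=F, B2=S, B2=E, B3=F, B4=T, B5=T, B5=F, B6=F
test 4 (d=3, q=3, z=6) fires B2->S, B1->F, B4->T, B5->F, B6->F; hits B1=F, B2=S, B4=T, B5=F, B6=F
test 5 (d=1, q=3, z=3) fires B2->S, B1->F, B4->T, B5->T, B5->T, B5->T, B5->T, B5->F, B6->F; hits B1=F, B2=S, B4=T, B5=T, B5=F, B6=F
test 6 (d=1, q=3, z=7) fires B2->S, B1->F, B4->T, B5->T, B5->T, B5->T, B5->T, B5->F, B6->F; hits B1=F, B2=S, B4=T, B5=T, B5=F, B6=F
union over the pool: B1=T, B1=F, B2=S, B2=E, B3=F, B4=T, B5=T, B5=F, B6=F
uncovered (3 of 12): B3=T, B4=F, B6=T
Answer: B3=T, B4=F, B6=T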